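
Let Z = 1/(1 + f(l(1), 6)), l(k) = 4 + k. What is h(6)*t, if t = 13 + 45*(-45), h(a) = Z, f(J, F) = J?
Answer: -1006/3 ≈ -335.33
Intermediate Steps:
Z = 1/6 (Z = 1/(1 + (4 + 1)) = 1/(1 + 5) = 1/6 ≈ 0.16667)
h(a) = 1/6
t = -2012 (t = 13 - 2025 = -2012)
h(6)*t = (1/6)*(-2012) = -1006/3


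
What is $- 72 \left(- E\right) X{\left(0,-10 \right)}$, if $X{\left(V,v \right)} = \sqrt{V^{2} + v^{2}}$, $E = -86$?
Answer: $-61920$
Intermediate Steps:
$- 72 \left(- E\right) X{\left(0,-10 \right)} = - 72 \left(\left(-1\right) \left(-86\right)\right) \sqrt{0^{2} + \left(-10\right)^{2}} = \left(-72\right) 86 \sqrt{0 + 100} = - 6192 \sqrt{100} = \left(-6192\right) 10 = -61920$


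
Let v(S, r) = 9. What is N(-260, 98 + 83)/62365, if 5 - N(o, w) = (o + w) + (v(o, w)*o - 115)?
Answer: 2539/62365 ≈ 0.040712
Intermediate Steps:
N(o, w) = 120 - w - 10*o (N(o, w) = 5 - ((o + w) + (9*o - 115)) = 5 - ((o + w) + (-115 + 9*o)) = 5 - (-115 + w + 10*o) = 5 + (115 - w - 10*o) = 120 - w - 10*o)
N(-260, 98 + 83)/62365 = (120 - (98 + 83) - 10*(-260))/62365 = (120 - 1*181 + 2600)*(1/62365) = (120 - 181 + 2600)*(1/62365) = 2539*(1/62365) = 2539/62365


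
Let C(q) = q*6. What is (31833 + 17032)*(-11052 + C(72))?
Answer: -518946300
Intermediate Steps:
C(q) = 6*q
(31833 + 17032)*(-11052 + C(72)) = (31833 + 17032)*(-11052 + 6*72) = 48865*(-11052 + 432) = 48865*(-10620) = -518946300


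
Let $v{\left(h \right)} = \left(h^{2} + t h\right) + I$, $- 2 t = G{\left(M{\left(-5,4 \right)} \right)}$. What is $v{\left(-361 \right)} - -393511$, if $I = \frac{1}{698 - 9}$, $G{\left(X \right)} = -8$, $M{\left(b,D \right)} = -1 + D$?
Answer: $\frac{359925333}{689} \approx 5.2239 \cdot 10^{5}$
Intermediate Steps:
$t = 4$ ($t = \left(- \frac{1}{2}\right) \left(-8\right) = 4$)
$I = \frac{1}{689} \approx 0.0014514$
$v{\left(h \right)} = \frac{1}{689} + h^{2} + 4 h$ ($v{\left(h \right)} = \left(h^{2} + 4 h\right) + \frac{1}{689} = \frac{1}{689} + h^{2} + 4 h$)
$v{\left(-361 \right)} - -393511 = \left(\frac{1}{689} + \left(-361\right)^{2} + 4 \left(-361\right)\right) - -393511 = \left(\frac{1}{689} + 130321 - 1444\right) + 393511 = \frac{88796254}{689} + 393511 = \frac{359925333}{689}$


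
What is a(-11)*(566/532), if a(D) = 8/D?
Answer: -1132/1463 ≈ -0.77375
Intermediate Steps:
a(-11)*(566/532) = (8/(-11))*(566/532) = (8*(-1/11))*(566*(1/532)) = -8/11*283/266 = -1132/1463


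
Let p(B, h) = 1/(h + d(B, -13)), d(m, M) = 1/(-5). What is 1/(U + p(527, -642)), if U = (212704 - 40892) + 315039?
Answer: 3211/1563278556 ≈ 2.0540e-6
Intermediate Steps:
d(m, M) = -⅕
p(B, h) = 1/(-⅕ + h) (p(B, h) = 1/(h - ⅕) = 1/(-⅕ + h))
U = 486851 (U = 171812 + 315039 = 486851)
1/(U + p(527, -642)) = 1/(486851 + 5/(-1 + 5*(-642))) = 1/(486851 + 5/(-1 - 3210)) = 1/(486851 + 5/(-3211)) = 1/(486851 + 5*(-1/3211)) = 1/(486851 - 5/3211) = 1/(1563278556/3211) = 3211/1563278556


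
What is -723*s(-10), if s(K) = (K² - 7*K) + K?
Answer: -115680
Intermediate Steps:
s(K) = K² - 6*K
-723*s(-10) = -(-7230)*(-6 - 10) = -(-7230)*(-16) = -723*160 = -115680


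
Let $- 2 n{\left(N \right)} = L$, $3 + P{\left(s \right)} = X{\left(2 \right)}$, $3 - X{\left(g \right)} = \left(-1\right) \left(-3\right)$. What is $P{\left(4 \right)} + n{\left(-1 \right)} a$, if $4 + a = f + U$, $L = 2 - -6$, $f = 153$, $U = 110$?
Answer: $-1039$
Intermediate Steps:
$X{\left(g \right)} = 0$ ($X{\left(g \right)} = 3 - \left(-1\right) \left(-3\right) = 3 - 3 = 0$)
$P{\left(s \right)} = -3$ ($P{\left(s \right)} = -3 + 0 = -3$)
$L = 8$ ($L = 2 + 6 = 8$)
$n{\left(N \right)} = -4$ ($n{\left(N \right)} = \left(- \frac{1}{2}\right) 8 = -4$)
$a = 259$ ($a = -4 + \left(153 + 110\right) = -4 + 263 = 259$)
$P{\left(4 \right)} + n{\left(-1 \right)} a = -3 - 1036 = -1039$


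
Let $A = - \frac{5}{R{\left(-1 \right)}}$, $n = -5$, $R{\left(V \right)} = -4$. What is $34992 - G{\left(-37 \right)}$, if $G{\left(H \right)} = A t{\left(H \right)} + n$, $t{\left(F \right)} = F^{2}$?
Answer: $\frac{133143}{4} \approx 33286.0$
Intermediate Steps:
$A = \frac{5}{4}$ ($A = - \frac{5}{-4} = \left(-5\right) \left(- \frac{1}{4}\right) = \frac{5}{4} \approx 1.25$)
$G{\left(H \right)} = -5 + \frac{5 H^{2}}{4}$ ($G{\left(H \right)} = \frac{5 H^{2}}{4} - 5 = -5 + \frac{5 H^{2}}{4}$)
$34992 - G{\left(-37 \right)} = 34992 - \left(-5 + \frac{5 \left(-37\right)^{2}}{4}\right) = 34992 - \left(-5 + \frac{5}{4} \cdot 1369\right) = 34992 - \left(-5 + \frac{6845}{4}\right) = 34992 - \frac{6825}{4} = \frac{133143}{4}$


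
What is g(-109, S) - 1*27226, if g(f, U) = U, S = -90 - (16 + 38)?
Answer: -27370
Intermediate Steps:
S = -144 (S = -90 - 1*54 = -90 - 54 = -144)
g(-109, S) - 1*27226 = -144 - 1*27226 = -144 - 27226 = -27370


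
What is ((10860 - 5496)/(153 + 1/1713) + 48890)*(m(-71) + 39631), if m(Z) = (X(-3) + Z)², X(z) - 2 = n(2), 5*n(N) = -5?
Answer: 285505354975796/131045 ≈ 2.1787e+9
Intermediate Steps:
n(N) = -1 (n(N) = (⅕)*(-5) = -1)
X(z) = 1 (X(z) = 2 - 1 = 1)
m(Z) = (1 + Z)²
((10860 - 5496)/(153 + 1/1713) + 48890)*(m(-71) + 39631) = ((10860 - 5496)/(153 + 1/1713) + 48890)*((1 - 71)² + 39631) = (5364/(153 + 1/1713) + 48890)*((-70)² + 39631) = (5364/(262090/1713) + 48890)*(4900 + 39631) = (5364*(1713/262090) + 48890)*44531 = (4594266/131045 + 48890)*44531 = (6411384316/131045)*44531 = 285505354975796/131045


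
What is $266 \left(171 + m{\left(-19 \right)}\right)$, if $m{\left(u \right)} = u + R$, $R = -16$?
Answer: $36176$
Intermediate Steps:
$m{\left(u \right)} = -16 + u$ ($m{\left(u \right)} = u - 16 = -16 + u$)
$266 \left(171 + m{\left(-19 \right)}\right) = 266 \left(171 - 35\right) = 266 \cdot 136 = 36176$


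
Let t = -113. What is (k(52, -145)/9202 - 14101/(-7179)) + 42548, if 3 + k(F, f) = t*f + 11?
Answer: 2811017593333/66061158 ≈ 42552.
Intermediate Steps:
k(F, f) = 8 - 113*f (k(F, f) = -3 + (-113*f + 11) = -3 + (11 - 113*f) = 8 - 113*f)
(k(52, -145)/9202 - 14101/(-7179)) + 42548 = ((8 - 113*(-145))/9202 - 14101/(-7179)) + 42548 = ((8 + 16385)*(1/9202) - 14101*(-1/7179)) + 42548 = (16393*(1/9202) + 14101/7179) + 42548 = (16393/9202 + 14101/7179) + 42548 = 247442749/66061158 + 42548 = 2811017593333/66061158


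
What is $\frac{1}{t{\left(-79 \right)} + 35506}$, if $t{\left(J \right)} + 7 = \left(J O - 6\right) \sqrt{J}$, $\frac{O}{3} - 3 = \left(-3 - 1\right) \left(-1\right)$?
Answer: $\frac{11833}{493061592} + \frac{185 i \sqrt{79}}{164353864} \approx 2.3999 \cdot 10^{-5} + 1.0005 \cdot 10^{-5} i$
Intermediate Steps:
$O = 21$ ($O = 9 + 3 \left(-3 - 1\right) \left(-1\right) = 9 + 3 \left(\left(-4\right) \left(-1\right)\right) = 9 + 3 \cdot 4 = 9 + 12 = 21$)
$t{\left(J \right)} = -7 + \sqrt{J} \left(-6 + 21 J\right)$ ($t{\left(J \right)} = -7 + \left(J 21 - 6\right) \sqrt{J} = -7 + \left(21 J - 6\right) \sqrt{J} = -7 + \left(-6 + 21 J\right) \sqrt{J} = -7 + \sqrt{J} \left(-6 + 21 J\right)$)
$\frac{1}{t{\left(-79 \right)} + 35506} = \frac{1}{\left(-7 - 6 \sqrt{-79} + 21 \left(-79\right)^{\frac{3}{2}}\right) + 35506} = \frac{1}{\left(-7 - 6 i \sqrt{79} + 21 \left(- 79 i \sqrt{79}\right)\right) + 35506} = \frac{1}{\left(-7 - 6 i \sqrt{79} - 1659 i \sqrt{79}\right) + 35506} = \frac{1}{\left(-7 - 1665 i \sqrt{79}\right) + 35506} = \frac{1}{35499 - 1665 i \sqrt{79}}$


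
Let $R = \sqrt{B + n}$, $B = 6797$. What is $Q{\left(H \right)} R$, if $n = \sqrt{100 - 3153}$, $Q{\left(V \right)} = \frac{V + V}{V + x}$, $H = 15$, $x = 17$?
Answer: $\frac{15 \sqrt{6797 + i \sqrt{3053}}}{16} \approx 77.292 + 0.31415 i$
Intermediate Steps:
$Q{\left(V \right)} = \frac{2 V}{17 + V}$ ($Q{\left(V \right)} = \frac{V + V}{V + 17} = \frac{2 V}{17 + V}$)
$n = i \sqrt{3053}$ ($n = \sqrt{-3053} = i \sqrt{3053} \approx 55.254 i$)
$R = \sqrt{6797 + i \sqrt{3053}} \approx 82.445 + 0.3351 i$
$Q{\left(H \right)} R = 2 \cdot 15 \frac{1}{17 + 15} \sqrt{6797 + i \sqrt{3053}} = 2 \cdot 15 \cdot \frac{1}{32} \sqrt{6797 + i \sqrt{3053}} = \frac{15 \sqrt{6797 + i \sqrt{3053}}}{16}$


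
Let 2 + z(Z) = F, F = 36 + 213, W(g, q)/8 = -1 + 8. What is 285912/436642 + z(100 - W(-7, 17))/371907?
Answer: 53220262379/81195108147 ≈ 0.65546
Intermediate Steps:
W(g, q) = 56 (W(g, q) = 8*(-1 + 8) = 8*7 = 56)
F = 249
z(Z) = 247 (z(Z) = -2 + 249 = 247)
285912/436642 + z(100 - W(-7, 17))/371907 = 285912/436642 + 247/371907 = 285912*(1/436642) + 247*(1/371907) = 142956/218321 + 247/371907 = 53220262379/81195108147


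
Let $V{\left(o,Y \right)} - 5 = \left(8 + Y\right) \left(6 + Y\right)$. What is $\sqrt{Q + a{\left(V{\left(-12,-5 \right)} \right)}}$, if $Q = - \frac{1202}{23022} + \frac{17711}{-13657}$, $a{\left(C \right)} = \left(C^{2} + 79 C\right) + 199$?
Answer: $\frac{\sqrt{2453929808563514561}}{52401909} \approx 29.894$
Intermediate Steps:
$V{\left(o,Y \right)} = 5 + \left(6 + Y\right) \left(8 + Y\right)$ ($V{\left(o,Y \right)} = 5 + \left(8 + Y\right) \left(6 + Y\right) = 5 + \left(6 + Y\right) \left(8 + Y\right)$)
$a{\left(C \right)} = 199 + C^{2} + 79 C$
$Q = - \frac{212079178}{157205727}$ ($Q = \left(-1202\right) \frac{1}{23022} + 17711 \left(- \frac{1}{13657}\right) = - \frac{601}{11511} - \frac{17711}{13657} = - \frac{212079178}{157205727} \approx -1.3491$)
$\sqrt{Q + a{\left(V{\left(-12,-5 \right)} \right)}} = \sqrt{- \frac{212079178}{157205727} + \left(199 + \left(53 + \left(-5\right)^{2} + 14 \left(-5\right)\right)^{2} + 79 \left(53 + \left(-5\right)^{2} + 14 \left(-5\right)\right)\right)} = \sqrt{- \frac{212079178}{157205727} + \left(199 + \left(53 + 25 - 70\right)^{2} + 79 \left(53 + 25 - 70\right)\right)} = \sqrt{- \frac{212079178}{157205727} + \left(199 + 8^{2} + 79 \cdot 8\right)} = \sqrt{- \frac{212079178}{157205727} + \left(199 + 64 + 632\right)} = \sqrt{- \frac{212079178}{157205727} + 895} = \sqrt{\frac{140487046487}{157205727}} = \frac{\sqrt{2453929808563514561}}{52401909}$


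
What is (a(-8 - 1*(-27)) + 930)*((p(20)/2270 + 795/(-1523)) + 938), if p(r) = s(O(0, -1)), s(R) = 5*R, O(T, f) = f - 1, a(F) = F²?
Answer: 418418664210/345721 ≈ 1.2103e+6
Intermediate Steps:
O(T, f) = -1 + f
p(r) = -10 (p(r) = 5*(-1 - 1) = 5*(-2) = -10)
(a(-8 - 1*(-27)) + 930)*((p(20)/2270 + 795/(-1523)) + 938) = ((-8 - 1*(-27))² + 930)*((-10/2270 + 795/(-1523)) + 938) = ((-8 + 27)² + 930)*((-10*1/2270 + 795*(-1/1523)) + 938) = (19² + 930)*((-1/227 - 795/1523) + 938) = (361 + 930)*(-181988/345721 + 938) = 1291*(324104310/345721) = 418418664210/345721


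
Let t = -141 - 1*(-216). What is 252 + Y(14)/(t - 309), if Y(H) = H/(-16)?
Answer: 471751/1872 ≈ 252.00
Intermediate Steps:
Y(H) = -H/16 (Y(H) = H*(-1/16) = -H/16)
t = 75 (t = -141 + 216 = 75)
252 + Y(14)/(t - 309) = 252 + (-1/16*14)/(75 - 309) = 252 - 7/8/(-234) = 252 - 1/234*(-7/8) = 252 + 7/1872 = 471751/1872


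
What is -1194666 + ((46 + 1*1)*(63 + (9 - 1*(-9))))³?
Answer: 55174604277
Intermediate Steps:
-1194666 + ((46 + 1*1)*(63 + (9 - 1*(-9))))³ = -1194666 + ((46 + 1)*(63 + (9 + 9)))³ = -1194666 + (47*(63 + 18))³ = -1194666 + (47*81)³ = -1194666 + 3807³ = -1194666 + 55175798943 = 55174604277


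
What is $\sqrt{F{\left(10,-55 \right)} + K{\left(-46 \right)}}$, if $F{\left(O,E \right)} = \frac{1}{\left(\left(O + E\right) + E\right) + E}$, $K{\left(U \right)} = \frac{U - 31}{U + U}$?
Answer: $\frac{\sqrt{42220295}}{7130} \approx 0.91132$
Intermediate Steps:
$K{\left(U \right)} = \frac{-31 + U}{2 U}$
$F{\left(O,E \right)} = \frac{1}{O + 3 E}$ ($F{\left(O,E \right)} = \frac{1}{\left(\left(E + O\right) + E\right) + E} = \frac{1}{\left(O + 2 E\right) + E} = \frac{1}{O + 3 E}$)
$\sqrt{F{\left(10,-55 \right)} + K{\left(-46 \right)}} = \sqrt{\frac{1}{10 + 3 \left(-55\right)} + \frac{-31 - 46}{2 \left(-46\right)}} = \sqrt{\frac{1}{10 - 165} + \frac{1}{2} \left(- \frac{1}{46}\right) \left(-77\right)} = \sqrt{\frac{1}{-155} + \frac{77}{92}} = \sqrt{- \frac{1}{155} + \frac{77}{92}} = \sqrt{\frac{11843}{14260}} = \frac{\sqrt{42220295}}{7130}$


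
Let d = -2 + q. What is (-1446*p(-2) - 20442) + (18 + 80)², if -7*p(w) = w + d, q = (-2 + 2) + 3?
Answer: -77312/7 ≈ -11045.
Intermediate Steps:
q = 3 (q = 0 + 3 = 3)
d = 1 (d = -2 + 3 = 1)
p(w) = -⅐ - w/7 (p(w) = -(w + 1)/7 = -(1 + w)/7 = -⅐ - w/7)
(-1446*p(-2) - 20442) + (18 + 80)² = (-1446*(-⅐ - ⅐*(-2)) - 20442) + (18 + 80)² = (-1446*(-⅐ + 2/7) - 20442) + 98² = (-1446*⅐ - 20442) + 9604 = (-1446/7 - 20442) + 9604 = -144540/7 + 9604 = -77312/7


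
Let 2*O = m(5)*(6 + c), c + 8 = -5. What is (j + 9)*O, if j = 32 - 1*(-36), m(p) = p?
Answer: -2695/2 ≈ -1347.5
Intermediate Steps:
c = -13 (c = -8 - 5 = -13)
j = 68 (j = 32 + 36 = 68)
O = -35/2 (O = (5*(6 - 13))/2 = (5*(-7))/2 = (½)*(-35) = -35/2 ≈ -17.500)
(j + 9)*O = (68 + 9)*(-35/2) = 77*(-35/2) = -2695/2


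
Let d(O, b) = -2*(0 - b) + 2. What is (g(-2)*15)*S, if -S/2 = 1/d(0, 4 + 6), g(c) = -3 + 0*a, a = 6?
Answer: 45/11 ≈ 4.0909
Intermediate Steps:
d(O, b) = 2 + 2*b (d(O, b) = -(-2)*b + 2 = 2*b + 2 = 2 + 2*b)
g(c) = -3 (g(c) = -3 + 0*6 = -3 + 0 = -3)
S = -1/11 (S = -2/(2 + 2*(4 + 6)) = -2/(2 + 2*10) = -2/(2 + 20) = -2/22 = -2*1/22 = -1/11 ≈ -0.090909)
(g(-2)*15)*S = -3*15*(-1/11) = -45*(-1/11) = 45/11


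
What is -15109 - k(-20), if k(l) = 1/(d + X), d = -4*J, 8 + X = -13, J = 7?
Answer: -740340/49 ≈ -15109.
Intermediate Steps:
X = -21 (X = -8 - 13 = -21)
d = -28 (d = -4*7 = -28)
k(l) = -1/49 (k(l) = 1/(-28 - 21) = 1/(-49) = -1/49)
-15109 - k(-20) = -15109 - 1*(-1/49) = -15109 + 1/49 = -740340/49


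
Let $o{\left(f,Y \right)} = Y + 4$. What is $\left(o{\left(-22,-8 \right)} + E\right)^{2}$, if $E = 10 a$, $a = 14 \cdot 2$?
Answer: $76176$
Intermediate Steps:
$a = 28$
$o{\left(f,Y \right)} = 4 + Y$
$E = 280$ ($E = 10 \cdot 28 = 280$)
$\left(o{\left(-22,-8 \right)} + E\right)^{2} = \left(\left(4 - 8\right) + 280\right)^{2} = \left(-4 + 280\right)^{2} = 276^{2} = 76176$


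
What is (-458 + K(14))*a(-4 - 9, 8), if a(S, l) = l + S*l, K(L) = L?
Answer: 42624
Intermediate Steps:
(-458 + K(14))*a(-4 - 9, 8) = (-458 + 14)*(8*(1 + (-4 - 9))) = -3552*(1 - 13) = -3552*(-12) = -444*(-96) = 42624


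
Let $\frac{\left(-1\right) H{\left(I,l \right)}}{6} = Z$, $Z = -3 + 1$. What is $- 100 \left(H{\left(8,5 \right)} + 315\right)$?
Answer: $-32700$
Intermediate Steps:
$Z = -2$
$H{\left(I,l \right)} = 12$ ($H{\left(I,l \right)} = \left(-6\right) \left(-2\right) = 12$)
$- 100 \left(H{\left(8,5 \right)} + 315\right) = - 100 \left(12 + 315\right) = \left(-100\right) 327 = -32700$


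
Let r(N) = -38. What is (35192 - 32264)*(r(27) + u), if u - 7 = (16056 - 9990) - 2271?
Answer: 11020992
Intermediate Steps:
u = 3802 (u = 7 + ((16056 - 9990) - 2271) = 7 + (6066 - 2271) = 7 + 3795 = 3802)
(35192 - 32264)*(r(27) + u) = (35192 - 32264)*(-38 + 3802) = 2928*3764 = 11020992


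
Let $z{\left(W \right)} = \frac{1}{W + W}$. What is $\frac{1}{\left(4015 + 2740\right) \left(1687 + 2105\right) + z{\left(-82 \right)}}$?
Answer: $\frac{164}{4200853439} \approx 3.904 \cdot 10^{-8}$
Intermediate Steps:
$z{\left(W \right)} = \frac{1}{2 W}$
$\frac{1}{\left(4015 + 2740\right) \left(1687 + 2105\right) + z{\left(-82 \right)}} = \frac{1}{\left(4015 + 2740\right) \left(1687 + 2105\right) + \frac{1}{2 \left(-82\right)}} = \frac{1}{6755 \cdot 3792 + \frac{1}{2} \left(- \frac{1}{82}\right)} = \frac{1}{25614960 - \frac{1}{164}} = \frac{1}{\frac{4200853439}{164}} = \frac{164}{4200853439}$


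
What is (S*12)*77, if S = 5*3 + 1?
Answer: 14784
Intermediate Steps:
S = 16 (S = 15 + 1 = 16)
(S*12)*77 = (16*12)*77 = 192*77 = 14784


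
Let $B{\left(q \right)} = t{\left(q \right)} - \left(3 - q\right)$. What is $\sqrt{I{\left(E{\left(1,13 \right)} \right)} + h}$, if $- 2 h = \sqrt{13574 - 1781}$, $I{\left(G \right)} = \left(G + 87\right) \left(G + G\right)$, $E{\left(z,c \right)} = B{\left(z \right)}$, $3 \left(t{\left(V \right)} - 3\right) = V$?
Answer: $\frac{\sqrt{8480 - 18 \sqrt{11793}}}{6} \approx 13.463$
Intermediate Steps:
$t{\left(V \right)} = 3 + \frac{V}{3}$
$B{\left(q \right)} = \frac{4 q}{3}$ ($B{\left(q \right)} = \left(3 + \frac{q}{3}\right) - \left(3 - q\right) = \left(3 + \frac{q}{3}\right) + \left(-3 + q\right) = \frac{4 q}{3}$)
$E{\left(z,c \right)} = \frac{4 z}{3}$
$I{\left(G \right)} = 2 G \left(87 + G\right)$ ($I{\left(G \right)} = \left(87 + G\right) 2 G = 2 G \left(87 + G\right)$)
$h = - \frac{\sqrt{11793}}{2}$ ($h = - \frac{\sqrt{13574 - 1781}}{2} = - \frac{\sqrt{11793}}{2} \approx -54.298$)
$\sqrt{I{\left(E{\left(1,13 \right)} \right)} + h} = \sqrt{2 \cdot \frac{4}{3} \cdot 1 \left(87 + \frac{4}{3} \cdot 1\right) - \frac{\sqrt{11793}}{2}} = \sqrt{2 \cdot \frac{4}{3} \left(87 + \frac{4}{3}\right) - \frac{\sqrt{11793}}{2}} = \sqrt{2 \cdot \frac{4}{3} \cdot \frac{265}{3} - \frac{\sqrt{11793}}{2}} = \sqrt{\frac{2120}{9} - \frac{\sqrt{11793}}{2}}$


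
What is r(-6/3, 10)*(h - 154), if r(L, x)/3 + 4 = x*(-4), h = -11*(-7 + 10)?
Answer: 24684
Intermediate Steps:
h = -33 (h = -11*3 = -33)
r(L, x) = -12 - 12*x (r(L, x) = -12 + 3*(x*(-4)) = -12 + 3*(-4*x) = -12 - 12*x)
r(-6/3, 10)*(h - 154) = (-12 - 12*10)*(-33 - 154) = (-12 - 120)*(-187) = -132*(-187) = 24684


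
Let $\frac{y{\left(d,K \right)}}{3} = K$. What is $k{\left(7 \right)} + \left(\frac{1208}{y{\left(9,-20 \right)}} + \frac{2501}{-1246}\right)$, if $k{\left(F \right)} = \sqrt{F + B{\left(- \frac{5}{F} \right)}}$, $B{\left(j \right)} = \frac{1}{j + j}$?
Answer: $- \frac{413807}{18690} + \frac{3 \sqrt{70}}{10} \approx -19.631$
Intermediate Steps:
$B{\left(j \right)} = \frac{1}{2 j}$
$y{\left(d,K \right)} = 3 K$
$k{\left(F \right)} = \frac{3 \sqrt{10} \sqrt{F}}{10}$ ($k{\left(F \right)} = \sqrt{F + \frac{1}{2 \left(- \frac{5}{F}\right)}} = \sqrt{F + \frac{\left(- \frac{1}{5}\right) F}{2}} = \sqrt{F - \frac{F}{10}} = \sqrt{\frac{9 F}{10}} = \frac{3 \sqrt{10} \sqrt{F}}{10}$)
$k{\left(7 \right)} + \left(\frac{1208}{y{\left(9,-20 \right)}} + \frac{2501}{-1246}\right) = \frac{3 \sqrt{10} \sqrt{7}}{10} + \left(\frac{1208}{3 \left(-20\right)} + \frac{2501}{-1246}\right) = \frac{3 \sqrt{70}}{10} + \left(\frac{1208}{-60} + 2501 \left(- \frac{1}{1246}\right)\right) = \frac{3 \sqrt{70}}{10} + \left(1208 \left(- \frac{1}{60}\right) - \frac{2501}{1246}\right) = \frac{3 \sqrt{70}}{10} - \frac{413807}{18690} = - \frac{413807}{18690} + \frac{3 \sqrt{70}}{10}$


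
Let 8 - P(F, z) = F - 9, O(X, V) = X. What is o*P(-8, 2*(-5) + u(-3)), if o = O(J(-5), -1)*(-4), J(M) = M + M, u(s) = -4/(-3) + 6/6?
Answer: 1000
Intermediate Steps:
u(s) = 7/3 (u(s) = -4*(-1/3) + 6*(1/6) = 4/3 + 1 = 7/3)
J(M) = 2*M
P(F, z) = 17 - F (P(F, z) = 8 - (F - 9) = 8 - (-9 + F) = 8 + (9 - F) = 17 - F)
o = 40 (o = (2*(-5))*(-4) = -10*(-4) = 40)
o*P(-8, 2*(-5) + u(-3)) = 40*(17 - 1*(-8)) = 40*(17 + 8) = 40*25 = 1000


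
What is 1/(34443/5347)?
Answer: 5347/34443 ≈ 0.15524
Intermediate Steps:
1/(34443/5347) = 5347/34443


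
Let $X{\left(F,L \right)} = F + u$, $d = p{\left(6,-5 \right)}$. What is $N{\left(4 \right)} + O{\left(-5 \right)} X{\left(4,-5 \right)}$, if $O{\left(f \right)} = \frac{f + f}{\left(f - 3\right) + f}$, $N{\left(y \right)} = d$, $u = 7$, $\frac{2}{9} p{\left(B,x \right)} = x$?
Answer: $- \frac{365}{26} \approx -14.038$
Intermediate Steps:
$p{\left(B,x \right)} = \frac{9 x}{2}$
$d = - \frac{45}{2}$ ($d = \frac{9}{2} \left(-5\right) = - \frac{45}{2} \approx -22.5$)
$N{\left(y \right)} = - \frac{45}{2}$
$X{\left(F,L \right)} = 7 + F$ ($X{\left(F,L \right)} = F + 7 = 7 + F$)
$O{\left(f \right)} = \frac{2 f}{-3 + 2 f}$ ($O{\left(f \right)} = \frac{2 f}{\left(f - 3\right) + f} = \frac{2 f}{\left(-3 + f\right) + f} = \frac{2 f}{-3 + 2 f}$)
$N{\left(4 \right)} + O{\left(-5 \right)} X{\left(4,-5 \right)} = - \frac{45}{2} + 2 \left(-5\right) \frac{1}{-3 + 2 \left(-5\right)} \left(7 + 4\right) = - \frac{45}{2} + 2 \left(-5\right) \frac{1}{-3 - 10} \cdot 11 = - \frac{45}{2} + 2 \left(-5\right) \frac{1}{-13} \cdot 11 = - \frac{45}{2} + 2 \left(-5\right) \left(- \frac{1}{13}\right) 11 = - \frac{45}{2} + \frac{10}{13} \cdot 11 = - \frac{45}{2} + \frac{110}{13} = - \frac{365}{26}$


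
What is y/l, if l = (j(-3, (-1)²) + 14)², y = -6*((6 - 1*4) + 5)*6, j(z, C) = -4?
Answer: -63/25 ≈ -2.5200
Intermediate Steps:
y = -252 (y = -6*((6 - 4) + 5)*6 = -6*(2 + 5)*6 = -6*7*6 = -3*14*6 = -42*6 = -252)
l = 100 (l = (-4 + 14)² = 10² = 100)
y/l = -252/100 = -252*1/100 = -63/25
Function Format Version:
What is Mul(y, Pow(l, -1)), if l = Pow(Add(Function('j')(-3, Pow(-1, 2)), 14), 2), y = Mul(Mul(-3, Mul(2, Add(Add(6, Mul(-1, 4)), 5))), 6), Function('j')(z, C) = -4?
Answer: Rational(-63, 25) ≈ -2.5200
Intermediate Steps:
y = -252 (y = Mul(Mul(-3, Mul(2, Add(Add(6, -4), 5))), 6) = Mul(Mul(-3, Mul(2, Add(2, 5))), 6) = Mul(Mul(-3, Mul(2, 7)), 6) = Mul(Mul(-3, 14), 6) = Mul(-42, 6) = -252)
l = 100 (l = Pow(Add(-4, 14), 2) = Pow(10, 2) = 100)
Mul(y, Pow(l, -1)) = Mul(-252, Pow(100, -1)) = Mul(-252, Rational(1, 100)) = Rational(-63, 25)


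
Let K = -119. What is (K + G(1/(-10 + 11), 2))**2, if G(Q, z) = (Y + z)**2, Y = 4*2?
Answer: 361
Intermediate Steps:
Y = 8
G(Q, z) = (8 + z)**2
(K + G(1/(-10 + 11), 2))**2 = (-119 + (8 + 2)**2)**2 = (-119 + 10**2)**2 = (-119 + 100)**2 = (-19)**2 = 361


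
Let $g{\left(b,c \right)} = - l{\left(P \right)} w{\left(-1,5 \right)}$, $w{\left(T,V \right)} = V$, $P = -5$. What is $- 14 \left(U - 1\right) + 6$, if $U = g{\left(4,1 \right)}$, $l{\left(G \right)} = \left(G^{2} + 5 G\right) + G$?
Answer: $-330$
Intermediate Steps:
$l{\left(G \right)} = G^{2} + 6 G$
$g{\left(b,c \right)} = 25$ ($g{\left(b,c \right)} = - \left(-5\right) \left(6 - 5\right) 5 = - \left(-5\right) 1 \cdot 5 = \left(-1\right) \left(-5\right) 5 = 5 \cdot 5 = 25$)
$U = 25$
$- 14 \left(U - 1\right) + 6 = - 14 \left(25 - 1\right) + 6 = \left(-14\right) 24 + 6 = -336 + 6 = -330$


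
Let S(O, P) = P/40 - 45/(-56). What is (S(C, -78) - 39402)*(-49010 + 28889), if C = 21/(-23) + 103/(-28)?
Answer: 221992598601/280 ≈ 7.9283e+8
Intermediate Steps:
C = -2957/644 (C = 21*(-1/23) + 103*(-1/28) = -21/23 - 103/28 = -2957/644 ≈ -4.5916)
S(O, P) = 45/56 + P/40 (S(O, P) = P*(1/40) - 45*(-1/56) = P/40 + 45/56 = 45/56 + P/40)
(S(C, -78) - 39402)*(-49010 + 28889) = ((45/56 + (1/40)*(-78)) - 39402)*(-49010 + 28889) = ((45/56 - 39/20) - 39402)*(-20121) = (-321/280 - 39402)*(-20121) = -11032881/280*(-20121) = 221992598601/280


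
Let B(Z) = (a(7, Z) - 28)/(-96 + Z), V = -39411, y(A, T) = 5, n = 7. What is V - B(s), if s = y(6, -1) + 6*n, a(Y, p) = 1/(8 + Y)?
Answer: -28967504/735 ≈ -39412.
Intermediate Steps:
s = 47 (s = 5 + 6*7 = 5 + 42 = 47)
B(Z) = -419/(15*(-96 + Z)) (B(Z) = (1/(8 + 7) - 28)/(-96 + Z) = (1/15 - 28)/(-96 + Z) = -419/(15*(-96 + Z)))
V - B(s) = -39411 - (-419)/(-1440 + 15*47) = -39411 - (-419)/(-1440 + 705) = -39411 - (-419)/(-735) = -39411 - (-419)*(-1)/735 = -39411 - 1*419/735 = -39411 - 419/735 = -28967504/735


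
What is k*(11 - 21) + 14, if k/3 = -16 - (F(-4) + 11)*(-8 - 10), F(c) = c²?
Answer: -14086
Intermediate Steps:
k = 1410 (k = 3*(-16 - ((-4)² + 11)*(-8 - 10)) = 3*(-16 - (16 + 11)*(-18)) = 3*(-16 - 27*(-18)) = 3*(-16 - 1*(-486)) = 3*(-16 + 486) = 3*470 = 1410)
k*(11 - 21) + 14 = 1410*(11 - 21) + 14 = 1410*(-10) + 14 = -14100 + 14 = -14086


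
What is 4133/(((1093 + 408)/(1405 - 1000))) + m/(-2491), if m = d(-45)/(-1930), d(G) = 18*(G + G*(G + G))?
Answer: 804743179704/721625263 ≈ 1115.2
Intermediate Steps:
d(G) = 18*G + 36*G**2 (d(G) = 18*(G + G*(2*G)) = 18*(G + 2*G**2) = 18*G + 36*G**2)
m = -7209/193 (m = (18*(-45)*(1 + 2*(-45)))/(-1930) = (18*(-45)*(1 - 90))*(-1/1930) = (18*(-45)*(-89))*(-1/1930) = 72090*(-1/1930) = -7209/193 ≈ -37.352)
4133/(((1093 + 408)/(1405 - 1000))) + m/(-2491) = 4133/(((1093 + 408)/(1405 - 1000))) - 7209/193/(-2491) = 4133/((1501/405)) - 7209/193*(-1/2491) = 4133/((1501*(1/405))) + 7209/480763 = 4133/(1501/405) + 7209/480763 = 4133*(405/1501) + 7209/480763 = 1673865/1501 + 7209/480763 = 804743179704/721625263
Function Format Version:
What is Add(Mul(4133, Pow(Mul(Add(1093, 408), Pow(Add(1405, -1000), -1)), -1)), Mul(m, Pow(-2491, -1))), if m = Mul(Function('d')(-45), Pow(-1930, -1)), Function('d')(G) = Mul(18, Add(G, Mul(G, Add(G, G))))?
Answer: Rational(804743179704, 721625263) ≈ 1115.2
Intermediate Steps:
Function('d')(G) = Add(Mul(18, G), Mul(36, Pow(G, 2))) (Function('d')(G) = Mul(18, Add(G, Mul(G, Mul(2, G)))) = Mul(18, Add(G, Mul(2, Pow(G, 2)))) = Add(Mul(18, G), Mul(36, Pow(G, 2))))
m = Rational(-7209, 193) (m = Mul(Mul(18, -45, Add(1, Mul(2, -45))), Pow(-1930, -1)) = Mul(Mul(18, -45, Add(1, -90)), Rational(-1, 1930)) = Mul(Mul(18, -45, -89), Rational(-1, 1930)) = Mul(72090, Rational(-1, 1930)) = Rational(-7209, 193) ≈ -37.352)
Add(Mul(4133, Pow(Mul(Add(1093, 408), Pow(Add(1405, -1000), -1)), -1)), Mul(m, Pow(-2491, -1))) = Add(Mul(4133, Pow(Mul(Add(1093, 408), Pow(Add(1405, -1000), -1)), -1)), Mul(Rational(-7209, 193), Pow(-2491, -1))) = Add(Mul(4133, Pow(Mul(1501, Pow(405, -1)), -1)), Mul(Rational(-7209, 193), Rational(-1, 2491))) = Add(Mul(4133, Pow(Mul(1501, Rational(1, 405)), -1)), Rational(7209, 480763)) = Add(Mul(4133, Pow(Rational(1501, 405), -1)), Rational(7209, 480763)) = Add(Mul(4133, Rational(405, 1501)), Rational(7209, 480763)) = Add(Rational(1673865, 1501), Rational(7209, 480763)) = Rational(804743179704, 721625263)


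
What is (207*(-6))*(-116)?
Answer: 144072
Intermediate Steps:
(207*(-6))*(-116) = -1242*(-116) = 144072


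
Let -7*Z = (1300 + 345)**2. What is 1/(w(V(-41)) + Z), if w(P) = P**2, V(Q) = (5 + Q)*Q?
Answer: 1/1792001 ≈ 5.5804e-7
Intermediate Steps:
Z = -386575 (Z = -(1300 + 345)**2/7 = -1/7*1645**2 = -1/7*2706025 = -386575)
V(Q) = Q*(5 + Q)
1/(w(V(-41)) + Z) = 1/((-41*(5 - 41))**2 - 386575) = 1/((-41*(-36))**2 - 386575) = 1/(1476**2 - 386575) = 1/(2178576 - 386575) = 1/1792001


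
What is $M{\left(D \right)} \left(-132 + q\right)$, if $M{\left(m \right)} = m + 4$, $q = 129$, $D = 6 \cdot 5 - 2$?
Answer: $-96$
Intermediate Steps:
$D = 28$ ($D = 30 - 2 = 28$)
$M{\left(m \right)} = 4 + m$
$M{\left(D \right)} \left(-132 + q\right) = \left(4 + 28\right) \left(-132 + 129\right) = 32 \left(-3\right) = -96$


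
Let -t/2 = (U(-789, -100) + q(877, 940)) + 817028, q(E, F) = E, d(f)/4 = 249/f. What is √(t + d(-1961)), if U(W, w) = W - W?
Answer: 3*I*√698949295574/1961 ≈ 1279.0*I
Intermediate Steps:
U(W, w) = 0
d(f) = 996/f (d(f) = 4*(249/f) = 996/f)
t = -1635810 (t = -2*((0 + 877) + 817028) = -2*(877 + 817028) = -2*817905 = -1635810)
√(t + d(-1961)) = √(-1635810 + 996/(-1961)) = √(-1635810 + 996*(-1/1961)) = √(-1635810 - 996/1961) = √(-3207824406/1961) = 3*I*√698949295574/1961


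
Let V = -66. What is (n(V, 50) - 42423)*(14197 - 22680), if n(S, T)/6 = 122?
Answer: 353664753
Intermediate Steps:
n(S, T) = 732 (n(S, T) = 6*122 = 732)
(n(V, 50) - 42423)*(14197 - 22680) = (732 - 42423)*(14197 - 22680) = -41691*(-8483) = 353664753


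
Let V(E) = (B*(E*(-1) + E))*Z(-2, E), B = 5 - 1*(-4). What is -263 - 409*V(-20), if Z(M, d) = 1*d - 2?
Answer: -263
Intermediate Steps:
Z(M, d) = -2 + d (Z(M, d) = d - 2 = -2 + d)
B = 9 (B = 5 + 4 = 9)
V(E) = 0 (V(E) = (9*(E*(-1) + E))*(-2 + E) = (9*(-E + E))*(-2 + E) = (9*0)*(-2 + E) = 0*(-2 + E) = 0)
-263 - 409*V(-20) = -263 - 409*0 = -263 + 0 = -263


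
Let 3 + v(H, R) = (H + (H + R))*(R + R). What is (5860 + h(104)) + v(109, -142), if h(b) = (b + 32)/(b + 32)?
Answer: -15726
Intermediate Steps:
h(b) = 1 (h(b) = (32 + b)/(32 + b) = 1)
v(H, R) = -3 + 2*R*(R + 2*H) (v(H, R) = -3 + (H + (H + R))*(R + R) = -3 + (R + 2*H)*(2*R) = -3 + 2*R*(R + 2*H))
(5860 + h(104)) + v(109, -142) = (5860 + 1) + (-3 + 2*(-142)² + 4*109*(-142)) = 5861 + (-3 + 2*20164 - 61912) = 5861 + (-3 + 40328 - 61912) = 5861 - 21587 = -15726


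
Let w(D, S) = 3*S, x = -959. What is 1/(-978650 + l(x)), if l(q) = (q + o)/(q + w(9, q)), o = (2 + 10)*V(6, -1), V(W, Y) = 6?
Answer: -3836/3754100513 ≈ -1.0218e-6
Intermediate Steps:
o = 72 (o = (2 + 10)*6 = 12*6 = 72)
l(q) = (72 + q)/(4*q) (l(q) = (q + 72)/(q + 3*q) = (72 + q)/((4*q)) = (72 + q)*(1/(4*q)) = (72 + q)/(4*q))
1/(-978650 + l(x)) = 1/(-978650 + (¼)*(72 - 959)/(-959)) = 1/(-978650 + (¼)*(-1/959)*(-887)) = 1/(-978650 + 887/3836) = 1/(-3754100513/3836) = -3836/3754100513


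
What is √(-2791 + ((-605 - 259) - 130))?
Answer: I*√3785 ≈ 61.522*I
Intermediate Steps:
√(-2791 + ((-605 - 259) - 130)) = √(-2791 + (-864 - 130)) = √(-2791 - 994) = √(-3785) = I*√3785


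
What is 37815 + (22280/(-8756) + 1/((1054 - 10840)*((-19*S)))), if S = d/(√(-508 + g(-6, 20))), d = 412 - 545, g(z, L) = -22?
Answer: 82771465/2189 - I*√530/24729222 ≈ 37812.0 - 9.3095e-7*I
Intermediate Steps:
d = -133
S = 133*I*√530/530 (S = -133/√(-508 - 22) = -133*(-I*√530/530) = -(-133)*I*√530/530 = 133*I*√530/530 ≈ 5.7772*I)
37815 + (22280/(-8756) + 1/((1054 - 10840)*((-19*S)))) = 37815 + (22280/(-8756) + 1/((1054 - 10840)*((-2527*I*√530/530)))) = 37815 + (22280*(-1/8756) + 1/((-9786)*((-2527*I*√530/530)))) = 37815 + (-5570/2189 - I*√530/24729222) = 82771465/2189 - I*√530/24729222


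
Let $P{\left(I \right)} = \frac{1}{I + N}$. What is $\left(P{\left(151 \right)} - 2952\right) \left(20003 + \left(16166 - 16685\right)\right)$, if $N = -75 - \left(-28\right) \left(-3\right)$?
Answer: $- \frac{115038407}{2} \approx -5.7519 \cdot 10^{7}$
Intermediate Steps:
$N = -159$ ($N = -75 - 84 = -159$)
$P{\left(I \right)} = \frac{1}{-159 + I}$ ($P{\left(I \right)} = \frac{1}{I - 159} = \frac{1}{-159 + I}$)
$\left(P{\left(151 \right)} - 2952\right) \left(20003 + \left(16166 - 16685\right)\right) = \left(\frac{1}{-159 + 151} - 2952\right) \left(20003 + \left(16166 - 16685\right)\right) = \left(\frac{1}{-8} - 2952\right) \left(20003 + \left(16166 - 16685\right)\right) = \left(- \frac{1}{8} - 2952\right) \left(20003 - 519\right) = \left(- \frac{23617}{8}\right) 19484 = - \frac{115038407}{2}$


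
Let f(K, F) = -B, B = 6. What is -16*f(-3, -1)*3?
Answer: 288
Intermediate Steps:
f(K, F) = -6 (f(K, F) = -1*6 = -6)
-16*f(-3, -1)*3 = -16*(-6)*3 = 96*3 = 288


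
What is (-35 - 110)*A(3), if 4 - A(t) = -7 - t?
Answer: -2030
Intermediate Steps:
A(t) = 11 + t (A(t) = 4 - (-7 - t) = 4 + (7 + t) = 11 + t)
(-35 - 110)*A(3) = (-35 - 110)*(11 + 3) = -145*14 = -2030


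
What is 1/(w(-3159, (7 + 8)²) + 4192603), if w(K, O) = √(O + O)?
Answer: 4192603/17577919915159 - 15*√2/17577919915159 ≈ 2.3851e-7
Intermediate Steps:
w(K, O) = √2*√O (w(K, O) = √(2*O) = √2*√O)
1/(w(-3159, (7 + 8)²) + 4192603) = 1/(√2*√((7 + 8)²) + 4192603) = 1/(√2*√(15²) + 4192603) = 1/(√2*√225 + 4192603) = 1/(√2*15 + 4192603) = 1/(15*√2 + 4192603) = 1/(4192603 + 15*√2)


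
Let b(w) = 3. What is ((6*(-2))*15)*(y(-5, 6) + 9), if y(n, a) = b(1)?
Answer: -2160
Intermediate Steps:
y(n, a) = 3
((6*(-2))*15)*(y(-5, 6) + 9) = ((6*(-2))*15)*(3 + 9) = -12*15*12 = -180*12 = -2160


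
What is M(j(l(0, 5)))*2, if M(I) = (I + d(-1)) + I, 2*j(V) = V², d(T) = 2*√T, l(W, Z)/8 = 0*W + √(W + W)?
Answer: 4*I ≈ 4.0*I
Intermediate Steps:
l(W, Z) = 8*√2*√W (l(W, Z) = 8*(0*W + √(W + W)) = 8*(0 + √(2*W)) = 8*(0 + √2*√W) = 8*(√2*√W) = 8*√2*√W)
j(V) = V²/2
M(I) = 2*I + 2*I (M(I) = (I + 2*√(-1)) + I = (I + 2*I) + I = 2*I + 2*I)
M(j(l(0, 5)))*2 = (2*I + 2*((8*√2*√0)²/2))*2 = (2*I + 2*((8*√2*0)²/2))*2 = (2*I + 2*((½)*0²))*2 = (2*I + 2*((½)*0))*2 = (2*I + 2*0)*2 = (2*I + 0)*2 = (2*I)*2 = 4*I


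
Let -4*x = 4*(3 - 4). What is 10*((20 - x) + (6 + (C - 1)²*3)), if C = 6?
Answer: 1000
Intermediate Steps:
x = 1 (x = -(3 - 4) = -(-1) = -¼*(-4) = 1)
10*((20 - x) + (6 + (C - 1)²*3)) = 10*((20 - 1*1) + (6 + (6 - 1)²*3)) = 10*((20 - 1) + (6 + 5²*3)) = 10*(19 + (6 + 25*3)) = 10*(19 + (6 + 75)) = 10*(19 + 81) = 10*100 = 1000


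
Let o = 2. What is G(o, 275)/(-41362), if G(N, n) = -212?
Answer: 106/20681 ≈ 0.0051255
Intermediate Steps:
G(o, 275)/(-41362) = -212/(-41362) = -212*(-1/41362) = 106/20681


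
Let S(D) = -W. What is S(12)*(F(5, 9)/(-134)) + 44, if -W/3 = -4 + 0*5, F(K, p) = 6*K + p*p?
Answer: 3614/67 ≈ 53.940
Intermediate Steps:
F(K, p) = p² + 6*K (F(K, p) = 6*K + p² = p² + 6*K)
W = 12 (W = -3*(-4 + 0*5) = -3*(-4 + 0) = -3*(-4) = 12)
S(D) = -12 (S(D) = -1*12 = -12)
S(12)*(F(5, 9)/(-134)) + 44 = -12*(9² + 6*5)/(-134) + 44 = -12*(81 + 30)*(-1)/134 + 44 = -1332*(-1)/134 + 44 = -12*(-111/134) + 44 = 666/67 + 44 = 3614/67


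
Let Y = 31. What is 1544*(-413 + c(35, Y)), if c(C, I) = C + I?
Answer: -535768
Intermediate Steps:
1544*(-413 + c(35, Y)) = 1544*(-413 + (35 + 31)) = 1544*(-413 + 66) = 1544*(-347) = -535768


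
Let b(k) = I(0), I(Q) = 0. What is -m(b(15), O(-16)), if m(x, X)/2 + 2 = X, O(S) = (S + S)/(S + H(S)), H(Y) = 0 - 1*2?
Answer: 4/9 ≈ 0.44444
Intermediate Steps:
H(Y) = -2 (H(Y) = 0 - 2 = -2)
b(k) = 0
O(S) = 2*S/(-2 + S) (O(S) = (S + S)/(S - 2) = (2*S)/(-2 + S) = 2*S/(-2 + S))
m(x, X) = -4 + 2*X
-m(b(15), O(-16)) = -(-4 + 2*(2*(-16)/(-2 - 16))) = -(-4 + 2*(2*(-16)/(-18))) = -(-4 + 2*(2*(-16)*(-1/18))) = -(-4 + 2*(16/9)) = -(-4 + 32/9) = -1*(-4/9) = 4/9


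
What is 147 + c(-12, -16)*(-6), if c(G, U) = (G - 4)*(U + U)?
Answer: -2925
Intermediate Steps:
c(G, U) = 2*U*(-4 + G) (c(G, U) = (-4 + G)*(2*U) = 2*U*(-4 + G))
147 + c(-12, -16)*(-6) = 147 + (2*(-16)*(-4 - 12))*(-6) = 147 + (2*(-16)*(-16))*(-6) = 147 + 512*(-6) = 147 - 3072 = -2925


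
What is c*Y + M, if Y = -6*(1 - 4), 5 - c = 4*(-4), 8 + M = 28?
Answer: 398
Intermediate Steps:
M = 20 (M = -8 + 28 = 20)
c = 21 (c = 5 - 4*(-4) = 5 - 1*(-16) = 5 + 16 = 21)
Y = 18 (Y = -6*(-3) = 18)
c*Y + M = 21*18 + 20 = 378 + 20 = 398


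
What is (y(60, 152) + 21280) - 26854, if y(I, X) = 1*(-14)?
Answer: -5588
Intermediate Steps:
y(I, X) = -14
(y(60, 152) + 21280) - 26854 = (-14 + 21280) - 26854 = 21266 - 26854 = -5588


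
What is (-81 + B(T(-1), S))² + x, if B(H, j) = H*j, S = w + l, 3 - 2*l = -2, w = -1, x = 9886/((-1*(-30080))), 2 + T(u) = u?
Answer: 109951103/15040 ≈ 7310.6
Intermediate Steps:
T(u) = -2 + u
x = 4943/15040 (x = 9886/30080 = 9886*(1/30080) = 4943/15040 ≈ 0.32866)
l = 5/2 (l = 3/2 - ½*(-2) = 3/2 + 1 = 5/2 ≈ 2.5000)
S = 3/2 (S = -1 + 5/2 = 3/2 ≈ 1.5000)
(-81 + B(T(-1), S))² + x = (-81 + (-2 - 1)*(3/2))² + 4943/15040 = (-81 - 3*3/2)² + 4943/15040 = (-81 - 9/2)² + 4943/15040 = (-171/2)² + 4943/15040 = 29241/4 + 4943/15040 = 109951103/15040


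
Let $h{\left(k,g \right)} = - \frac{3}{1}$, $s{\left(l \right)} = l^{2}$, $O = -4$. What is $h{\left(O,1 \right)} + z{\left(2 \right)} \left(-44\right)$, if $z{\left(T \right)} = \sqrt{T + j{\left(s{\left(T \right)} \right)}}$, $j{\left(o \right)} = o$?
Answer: $-3 - 44 \sqrt{6} \approx -110.78$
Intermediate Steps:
$z{\left(T \right)} = \sqrt{T + T^{2}}$
$h{\left(k,g \right)} = -3$ ($h{\left(k,g \right)} = \left(-3\right) 1 = -3$)
$h{\left(O,1 \right)} + z{\left(2 \right)} \left(-44\right) = -3 + \sqrt{2 \left(1 + 2\right)} \left(-44\right) = -3 + \sqrt{2 \cdot 3} \left(-44\right) = -3 + \sqrt{6} \left(-44\right) = -3 - 44 \sqrt{6}$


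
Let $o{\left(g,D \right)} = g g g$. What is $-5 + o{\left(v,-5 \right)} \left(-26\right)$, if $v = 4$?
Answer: $-1669$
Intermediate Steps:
$o{\left(g,D \right)} = g^{3}$ ($o{\left(g,D \right)} = g^{2} g = g^{3}$)
$-5 + o{\left(v,-5 \right)} \left(-26\right) = -5 + 4^{3} \left(-26\right) = -5 + 64 \left(-26\right) = -5 - 1664 = -1669$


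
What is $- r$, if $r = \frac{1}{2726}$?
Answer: $- \frac{1}{2726} \approx -0.00036684$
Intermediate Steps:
$r = \frac{1}{2726} \approx 0.00036684$
$- r = \left(-1\right) \frac{1}{2726} = - \frac{1}{2726}$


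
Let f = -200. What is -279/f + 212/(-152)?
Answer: 1/3800 ≈ 0.00026316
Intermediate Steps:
-279/f + 212/(-152) = -279/(-200) + 212/(-152) = -279*(-1/200) + 212*(-1/152) = 279/200 - 53/38 = 1/3800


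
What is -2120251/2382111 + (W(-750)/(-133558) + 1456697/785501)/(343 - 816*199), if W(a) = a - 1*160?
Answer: -18022060761454488569087/20247600478446798966729 ≈ -0.89008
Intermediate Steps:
W(a) = -160 + a (W(a) = a - 160 = -160 + a)
-2120251/2382111 + (W(-750)/(-133558) + 1456697/785501)/(343 - 816*199) = -2120251/2382111 + ((-160 - 750)/(-133558) + 1456697/785501)/(343 - 816*199) = -2120251*1/2382111 + (-910*(-1/133558) + 1456697*(1/785501))/(343 - 162384) = -2120251/2382111 + (455/66779 + 1456697/785501)/(-162041) = -2120251/2382111 + (97634171918/52454971279)*(-1/162041) = -2120251/2382111 - 97634171918/8499856001020439 = -18022060761454488569087/20247600478446798966729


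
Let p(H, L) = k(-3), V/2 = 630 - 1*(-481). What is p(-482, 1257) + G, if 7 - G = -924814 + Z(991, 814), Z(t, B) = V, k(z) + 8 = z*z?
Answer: 922600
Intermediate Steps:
k(z) = -8 + z² (k(z) = -8 + z*z = -8 + z²)
V = 2222 (V = 2*(630 - 1*(-481)) = 2*(630 + 481) = 2*1111 = 2222)
p(H, L) = 1 (p(H, L) = -8 + (-3)² = -8 + 9 = 1)
Z(t, B) = 2222
G = 922599 (G = 7 - (-924814 + 2222) = 7 - 1*(-922592) = 7 + 922592 = 922599)
p(-482, 1257) + G = 1 + 922599 = 922600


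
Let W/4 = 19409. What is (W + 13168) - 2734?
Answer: 88070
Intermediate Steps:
W = 77636 (W = 4*19409 = 77636)
(W + 13168) - 2734 = (77636 + 13168) - 2734 = 90804 - 2734 = 88070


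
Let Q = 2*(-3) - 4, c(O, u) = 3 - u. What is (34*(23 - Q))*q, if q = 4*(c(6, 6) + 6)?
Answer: 13464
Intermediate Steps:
Q = -10 (Q = -6 - 4 = -10)
q = 12 (q = 4*((3 - 1*6) + 6) = 4*((3 - 6) + 6) = 4*(-3 + 6) = 4*3 = 12)
(34*(23 - Q))*q = (34*(23 - 1*(-10)))*12 = (34*(23 + 10))*12 = (34*33)*12 = 1122*12 = 13464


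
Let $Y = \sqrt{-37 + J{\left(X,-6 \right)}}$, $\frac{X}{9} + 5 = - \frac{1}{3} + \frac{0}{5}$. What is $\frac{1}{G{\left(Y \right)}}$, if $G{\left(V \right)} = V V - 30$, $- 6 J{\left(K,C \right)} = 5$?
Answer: $- \frac{6}{407} \approx -0.014742$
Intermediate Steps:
$X = -48$ ($X = -45 + 9 \left(- \frac{1}{3} + \frac{0}{5}\right) = -45 + 9 \left(\left(-1\right) \frac{1}{3} + 0 \cdot \frac{1}{5}\right) = -45 + 9 \left(- \frac{1}{3} + 0\right) = -45 + 9 \left(- \frac{1}{3}\right) = -45 - 3 = -48$)
$J{\left(K,C \right)} = - \frac{5}{6}$ ($J{\left(K,C \right)} = \left(- \frac{1}{6}\right) 5 = - \frac{5}{6}$)
$Y = \frac{i \sqrt{1362}}{6}$ ($Y = \sqrt{-37 - \frac{5}{6}} = \sqrt{- \frac{227}{6}} = \frac{i \sqrt{1362}}{6} \approx 6.1509 i$)
$G{\left(V \right)} = -30 + V^{2}$ ($G{\left(V \right)} = V^{2} - 30 = -30 + V^{2}$)
$\frac{1}{G{\left(Y \right)}} = \frac{1}{-30 + \left(\frac{i \sqrt{1362}}{6}\right)^{2}} = \frac{1}{-30 - \frac{227}{6}} = \frac{1}{- \frac{407}{6}} = - \frac{6}{407}$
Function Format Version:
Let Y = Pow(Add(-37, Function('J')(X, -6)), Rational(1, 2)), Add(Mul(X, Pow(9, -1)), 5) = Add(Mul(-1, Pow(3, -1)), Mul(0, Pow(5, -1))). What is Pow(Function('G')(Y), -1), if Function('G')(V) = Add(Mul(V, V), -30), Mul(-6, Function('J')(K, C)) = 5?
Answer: Rational(-6, 407) ≈ -0.014742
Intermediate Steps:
X = -48 (X = Add(-45, Mul(9, Add(Mul(-1, Pow(3, -1)), Mul(0, Pow(5, -1))))) = Add(-45, Mul(9, Add(Mul(-1, Rational(1, 3)), Mul(0, Rational(1, 5))))) = Add(-45, Mul(9, Add(Rational(-1, 3), 0))) = Add(-45, Mul(9, Rational(-1, 3))) = Add(-45, -3) = -48)
Function('J')(K, C) = Rational(-5, 6) (Function('J')(K, C) = Mul(Rational(-1, 6), 5) = Rational(-5, 6))
Y = Mul(Rational(1, 6), I, Pow(1362, Rational(1, 2))) (Y = Pow(Add(-37, Rational(-5, 6)), Rational(1, 2)) = Pow(Rational(-227, 6), Rational(1, 2)) = Mul(Rational(1, 6), I, Pow(1362, Rational(1, 2))) ≈ Mul(6.1509, I))
Function('G')(V) = Add(-30, Pow(V, 2)) (Function('G')(V) = Add(Pow(V, 2), -30) = Add(-30, Pow(V, 2)))
Pow(Function('G')(Y), -1) = Pow(Add(-30, Pow(Mul(Rational(1, 6), I, Pow(1362, Rational(1, 2))), 2)), -1) = Pow(Add(-30, Rational(-227, 6)), -1) = Pow(Rational(-407, 6), -1) = Rational(-6, 407)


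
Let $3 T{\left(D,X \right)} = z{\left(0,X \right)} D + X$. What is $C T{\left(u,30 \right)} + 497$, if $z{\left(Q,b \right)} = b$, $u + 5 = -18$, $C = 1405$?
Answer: $-308603$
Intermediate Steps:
$u = -23$ ($u = -5 - 18 = -23$)
$T{\left(D,X \right)} = \frac{X}{3} + \frac{D X}{3}$ ($T{\left(D,X \right)} = \frac{X D + X}{3} = \frac{D X + X}{3} = \frac{X + D X}{3} = \frac{X}{3} + \frac{D X}{3}$)
$C T{\left(u,30 \right)} + 497 = 1405 \cdot \frac{1}{3} \cdot 30 \left(1 - 23\right) + 497 = 1405 \cdot \frac{1}{3} \cdot 30 \left(-22\right) + 497 = 1405 \left(-220\right) + 497 = -309100 + 497 = -308603$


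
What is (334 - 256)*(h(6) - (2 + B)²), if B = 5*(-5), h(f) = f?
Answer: -40794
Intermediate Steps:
B = -25
(334 - 256)*(h(6) - (2 + B)²) = (334 - 256)*(6 - (2 - 25)²) = 78*(6 - 1*(-23)²) = 78*(6 - 1*529) = 78*(6 - 529) = 78*(-523) = -40794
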